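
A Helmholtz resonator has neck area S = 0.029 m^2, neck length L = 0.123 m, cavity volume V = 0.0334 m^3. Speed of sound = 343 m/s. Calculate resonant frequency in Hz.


Given values:
  S = 0.029 m^2, L = 0.123 m, V = 0.0334 m^3, c = 343 m/s
Formula: f = (c / (2*pi)) * sqrt(S / (V * L))
Compute V * L = 0.0334 * 0.123 = 0.0041082
Compute S / (V * L) = 0.029 / 0.0041082 = 7.0591
Compute sqrt(7.0591) = 2.656897
Compute c / (2*pi) = 343 / 6.283185 = 54.590148
f = 54.590148 * 2.656897 = 145.04

145.04 Hz


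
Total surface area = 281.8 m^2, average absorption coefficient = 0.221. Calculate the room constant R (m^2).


Given values:
  S = 281.8 m^2, alpha = 0.221
Formula: R = S * alpha / (1 - alpha)
Numerator: 281.8 * 0.221 = 62.2778
Denominator: 1 - 0.221 = 0.779
R = 62.2778 / 0.779 = 79.95

79.95 m^2


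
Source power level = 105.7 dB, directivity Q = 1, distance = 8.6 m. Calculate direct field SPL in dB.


Given values:
  Lw = 105.7 dB, Q = 1, r = 8.6 m
Formula: SPL = Lw + 10 * log10(Q / (4 * pi * r^2))
Compute 4 * pi * r^2 = 4 * pi * 8.6^2 = 929.4088
Compute Q / denom = 1 / 929.4088 = 0.00107595
Compute 10 * log10(0.00107595) = -29.6821
SPL = 105.7 + (-29.6821) = 76.02

76.02 dB


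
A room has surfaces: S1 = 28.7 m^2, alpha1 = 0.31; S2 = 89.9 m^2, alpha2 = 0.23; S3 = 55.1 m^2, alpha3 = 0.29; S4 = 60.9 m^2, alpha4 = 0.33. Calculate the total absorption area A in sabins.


Given surfaces:
  Surface 1: 28.7 * 0.31 = 8.897
  Surface 2: 89.9 * 0.23 = 20.677
  Surface 3: 55.1 * 0.29 = 15.979
  Surface 4: 60.9 * 0.33 = 20.097
Formula: A = sum(Si * alpha_i)
A = 8.897 + 20.677 + 15.979 + 20.097
A = 65.65

65.65 sabins


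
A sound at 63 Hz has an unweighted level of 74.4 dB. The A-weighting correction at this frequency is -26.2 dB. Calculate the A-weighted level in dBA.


Given values:
  SPL = 74.4 dB
  A-weighting at 63 Hz = -26.2 dB
Formula: L_A = SPL + A_weight
L_A = 74.4 + (-26.2)
L_A = 48.2

48.2 dBA


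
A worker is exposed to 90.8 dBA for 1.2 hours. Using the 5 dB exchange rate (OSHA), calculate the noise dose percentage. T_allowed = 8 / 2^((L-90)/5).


Given values:
  L = 90.8 dBA, T = 1.2 hours
Formula: T_allowed = 8 / 2^((L - 90) / 5)
Compute exponent: (90.8 - 90) / 5 = 0.16
Compute 2^(0.16) = 1.117287
T_allowed = 8 / 1.117287 = 7.160201 hours
Dose = (T / T_allowed) * 100
Dose = (1.2 / 7.160201) * 100 = 16.76

16.76 %


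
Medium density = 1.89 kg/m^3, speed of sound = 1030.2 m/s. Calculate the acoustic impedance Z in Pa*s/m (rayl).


Given values:
  rho = 1.89 kg/m^3
  c = 1030.2 m/s
Formula: Z = rho * c
Z = 1.89 * 1030.2
Z = 1947.08

1947.08 rayl


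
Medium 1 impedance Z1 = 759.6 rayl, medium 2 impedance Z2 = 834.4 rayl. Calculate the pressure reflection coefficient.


Given values:
  Z1 = 759.6 rayl, Z2 = 834.4 rayl
Formula: R = (Z2 - Z1) / (Z2 + Z1)
Numerator: Z2 - Z1 = 834.4 - 759.6 = 74.8
Denominator: Z2 + Z1 = 834.4 + 759.6 = 1594.0
R = 74.8 / 1594.0 = 0.0469

0.0469


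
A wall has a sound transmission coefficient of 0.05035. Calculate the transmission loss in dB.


Given values:
  tau = 0.05035
Formula: TL = 10 * log10(1 / tau)
Compute 1 / tau = 1 / 0.05035 = 19.861
Compute log10(19.861) = 1.298001
TL = 10 * 1.298001 = 12.98

12.98 dB


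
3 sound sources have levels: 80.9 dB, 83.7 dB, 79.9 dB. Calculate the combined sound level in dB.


Formula: L_total = 10 * log10( sum(10^(Li/10)) )
  Source 1: 10^(80.9/10) = 123026877.0812
  Source 2: 10^(83.7/10) = 234422881.532
  Source 3: 10^(79.9/10) = 97723722.0956
Sum of linear values = 455173480.7088
L_total = 10 * log10(455173480.7088) = 86.58

86.58 dB


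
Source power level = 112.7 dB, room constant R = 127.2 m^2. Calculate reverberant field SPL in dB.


Given values:
  Lw = 112.7 dB, R = 127.2 m^2
Formula: SPL = Lw + 10 * log10(4 / R)
Compute 4 / R = 4 / 127.2 = 0.031447
Compute 10 * log10(0.031447) = -15.0242
SPL = 112.7 + (-15.0242) = 97.68

97.68 dB


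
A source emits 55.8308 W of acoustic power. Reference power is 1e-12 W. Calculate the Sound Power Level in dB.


Given values:
  W = 55.8308 W
  W_ref = 1e-12 W
Formula: SWL = 10 * log10(W / W_ref)
Compute ratio: W / W_ref = 55830800000000
Compute log10: log10(55830800000000) = 13.746874
Multiply: SWL = 10 * 13.746874 = 137.47

137.47 dB


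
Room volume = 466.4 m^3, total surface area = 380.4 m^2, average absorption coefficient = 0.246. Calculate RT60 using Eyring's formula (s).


Given values:
  V = 466.4 m^3, S = 380.4 m^2, alpha = 0.246
Formula: RT60 = 0.161 * V / (-S * ln(1 - alpha))
Compute ln(1 - 0.246) = ln(0.754) = -0.282363
Denominator: -380.4 * -0.282363 = 107.4109
Numerator: 0.161 * 466.4 = 75.0904
RT60 = 75.0904 / 107.4109 = 0.699

0.699 s


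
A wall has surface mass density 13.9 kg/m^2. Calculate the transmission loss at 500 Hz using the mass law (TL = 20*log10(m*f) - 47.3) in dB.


Given values:
  m = 13.9 kg/m^2, f = 500 Hz
Formula: TL = 20 * log10(m * f) - 47.3
Compute m * f = 13.9 * 500 = 6950.0
Compute log10(6950.0) = 3.841985
Compute 20 * 3.841985 = 76.8397
TL = 76.8397 - 47.3 = 29.54

29.54 dB


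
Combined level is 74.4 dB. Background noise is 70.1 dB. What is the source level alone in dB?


Given values:
  L_total = 74.4 dB, L_bg = 70.1 dB
Formula: L_source = 10 * log10(10^(L_total/10) - 10^(L_bg/10))
Convert to linear:
  10^(74.4/10) = 27542287.0334
  10^(70.1/10) = 10232929.9228
Difference: 27542287.0334 - 10232929.9228 = 17309357.1106
L_source = 10 * log10(17309357.1106) = 72.38

72.38 dB


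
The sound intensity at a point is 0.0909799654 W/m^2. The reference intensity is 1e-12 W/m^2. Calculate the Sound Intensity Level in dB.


Given values:
  I = 0.0909799654 W/m^2
  I_ref = 1e-12 W/m^2
Formula: SIL = 10 * log10(I / I_ref)
Compute ratio: I / I_ref = 90979965400
Compute log10: log10(90979965400) = 10.958946
Multiply: SIL = 10 * 10.958946 = 109.59

109.59 dB


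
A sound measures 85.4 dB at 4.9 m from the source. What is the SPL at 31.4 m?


Given values:
  SPL1 = 85.4 dB, r1 = 4.9 m, r2 = 31.4 m
Formula: SPL2 = SPL1 - 20 * log10(r2 / r1)
Compute ratio: r2 / r1 = 31.4 / 4.9 = 6.4082
Compute log10: log10(6.4082) = 0.806736
Compute drop: 20 * 0.806736 = 16.1347
SPL2 = 85.4 - 16.1347 = 69.27

69.27 dB


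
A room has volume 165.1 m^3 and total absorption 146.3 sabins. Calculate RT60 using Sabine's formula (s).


Given values:
  V = 165.1 m^3
  A = 146.3 sabins
Formula: RT60 = 0.161 * V / A
Numerator: 0.161 * 165.1 = 26.5811
RT60 = 26.5811 / 146.3 = 0.182

0.182 s


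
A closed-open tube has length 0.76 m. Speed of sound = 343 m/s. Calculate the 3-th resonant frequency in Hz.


Given values:
  Tube type: closed-open, L = 0.76 m, c = 343 m/s, n = 3
Formula: f_n = (2n - 1) * c / (4 * L)
Compute 2n - 1 = 2*3 - 1 = 5
Compute 4 * L = 4 * 0.76 = 3.04
f = 5 * 343 / 3.04
f = 564.14

564.14 Hz


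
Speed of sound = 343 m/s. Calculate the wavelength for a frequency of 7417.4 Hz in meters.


Given values:
  c = 343 m/s, f = 7417.4 Hz
Formula: lambda = c / f
lambda = 343 / 7417.4
lambda = 0.0462

0.0462 m


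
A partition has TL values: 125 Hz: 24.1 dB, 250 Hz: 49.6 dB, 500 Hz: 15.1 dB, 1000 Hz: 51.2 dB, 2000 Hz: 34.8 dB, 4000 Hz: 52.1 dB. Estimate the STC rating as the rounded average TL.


Given TL values at each frequency:
  125 Hz: 24.1 dB
  250 Hz: 49.6 dB
  500 Hz: 15.1 dB
  1000 Hz: 51.2 dB
  2000 Hz: 34.8 dB
  4000 Hz: 52.1 dB
Formula: STC ~ round(average of TL values)
Sum = 24.1 + 49.6 + 15.1 + 51.2 + 34.8 + 52.1 = 226.9
Average = 226.9 / 6 = 37.82
Rounded: 38

38


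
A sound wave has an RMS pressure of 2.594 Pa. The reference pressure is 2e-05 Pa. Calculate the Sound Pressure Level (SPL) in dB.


Given values:
  p = 2.594 Pa
  p_ref = 2e-05 Pa
Formula: SPL = 20 * log10(p / p_ref)
Compute ratio: p / p_ref = 2.594 / 2e-05 = 129700
Compute log10: log10(129700) = 5.11294
Multiply: SPL = 20 * 5.11294 = 102.26

102.26 dB


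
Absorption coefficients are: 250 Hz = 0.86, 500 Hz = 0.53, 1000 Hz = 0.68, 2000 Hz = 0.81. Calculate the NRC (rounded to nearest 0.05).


Given values:
  a_250 = 0.86, a_500 = 0.53
  a_1000 = 0.68, a_2000 = 0.81
Formula: NRC = (a250 + a500 + a1000 + a2000) / 4
Sum = 0.86 + 0.53 + 0.68 + 0.81 = 2.88
NRC = 2.88 / 4 = 0.72
Rounded to nearest 0.05: 0.7

0.7


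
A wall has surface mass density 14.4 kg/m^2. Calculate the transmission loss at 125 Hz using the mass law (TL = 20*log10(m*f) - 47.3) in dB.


Given values:
  m = 14.4 kg/m^2, f = 125 Hz
Formula: TL = 20 * log10(m * f) - 47.3
Compute m * f = 14.4 * 125 = 1800.0
Compute log10(1800.0) = 3.255273
Compute 20 * 3.255273 = 65.1055
TL = 65.1055 - 47.3 = 17.81

17.81 dB


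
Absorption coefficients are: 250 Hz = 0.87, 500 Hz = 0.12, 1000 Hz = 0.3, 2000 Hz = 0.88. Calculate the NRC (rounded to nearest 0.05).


Given values:
  a_250 = 0.87, a_500 = 0.12
  a_1000 = 0.3, a_2000 = 0.88
Formula: NRC = (a250 + a500 + a1000 + a2000) / 4
Sum = 0.87 + 0.12 + 0.3 + 0.88 = 2.17
NRC = 2.17 / 4 = 0.5425
Rounded to nearest 0.05: 0.55

0.55


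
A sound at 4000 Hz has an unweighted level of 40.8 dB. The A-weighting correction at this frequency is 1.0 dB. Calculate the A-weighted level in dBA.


Given values:
  SPL = 40.8 dB
  A-weighting at 4000 Hz = 1.0 dB
Formula: L_A = SPL + A_weight
L_A = 40.8 + (1.0)
L_A = 41.8

41.8 dBA


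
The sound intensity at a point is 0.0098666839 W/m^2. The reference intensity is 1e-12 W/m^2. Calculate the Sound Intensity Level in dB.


Given values:
  I = 0.0098666839 W/m^2
  I_ref = 1e-12 W/m^2
Formula: SIL = 10 * log10(I / I_ref)
Compute ratio: I / I_ref = 9866683900
Compute log10: log10(9866683900) = 9.994171
Multiply: SIL = 10 * 9.994171 = 99.94

99.94 dB


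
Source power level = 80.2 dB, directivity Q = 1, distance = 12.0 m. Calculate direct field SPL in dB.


Given values:
  Lw = 80.2 dB, Q = 1, r = 12.0 m
Formula: SPL = Lw + 10 * log10(Q / (4 * pi * r^2))
Compute 4 * pi * r^2 = 4 * pi * 12.0^2 = 1809.5574
Compute Q / denom = 1 / 1809.5574 = 0.00055262
Compute 10 * log10(0.00055262) = -32.5757
SPL = 80.2 + (-32.5757) = 47.62

47.62 dB


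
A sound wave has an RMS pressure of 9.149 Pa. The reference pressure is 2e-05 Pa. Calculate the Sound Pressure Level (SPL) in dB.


Given values:
  p = 9.149 Pa
  p_ref = 2e-05 Pa
Formula: SPL = 20 * log10(p / p_ref)
Compute ratio: p / p_ref = 9.149 / 2e-05 = 457450
Compute log10: log10(457450) = 5.660344
Multiply: SPL = 20 * 5.660344 = 113.21

113.21 dB


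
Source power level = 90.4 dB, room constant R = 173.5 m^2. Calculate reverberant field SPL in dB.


Given values:
  Lw = 90.4 dB, R = 173.5 m^2
Formula: SPL = Lw + 10 * log10(4 / R)
Compute 4 / R = 4 / 173.5 = 0.023055
Compute 10 * log10(0.023055) = -16.3723
SPL = 90.4 + (-16.3723) = 74.03

74.03 dB


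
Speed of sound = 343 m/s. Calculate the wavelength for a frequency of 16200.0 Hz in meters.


Given values:
  c = 343 m/s, f = 16200.0 Hz
Formula: lambda = c / f
lambda = 343 / 16200.0
lambda = 0.0212

0.0212 m


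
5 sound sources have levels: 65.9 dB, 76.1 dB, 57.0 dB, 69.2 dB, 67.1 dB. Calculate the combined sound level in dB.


Formula: L_total = 10 * log10( sum(10^(Li/10)) )
  Source 1: 10^(65.9/10) = 3890451.4499
  Source 2: 10^(76.1/10) = 40738027.7804
  Source 3: 10^(57.0/10) = 501187.2336
  Source 4: 10^(69.2/10) = 8317637.711
  Source 5: 10^(67.1/10) = 5128613.8399
Sum of linear values = 58575918.0148
L_total = 10 * log10(58575918.0148) = 77.68

77.68 dB


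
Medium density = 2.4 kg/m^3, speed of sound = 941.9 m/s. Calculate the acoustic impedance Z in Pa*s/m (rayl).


Given values:
  rho = 2.4 kg/m^3
  c = 941.9 m/s
Formula: Z = rho * c
Z = 2.4 * 941.9
Z = 2260.56

2260.56 rayl


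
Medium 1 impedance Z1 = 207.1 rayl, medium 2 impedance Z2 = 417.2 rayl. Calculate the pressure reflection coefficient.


Given values:
  Z1 = 207.1 rayl, Z2 = 417.2 rayl
Formula: R = (Z2 - Z1) / (Z2 + Z1)
Numerator: Z2 - Z1 = 417.2 - 207.1 = 210.1
Denominator: Z2 + Z1 = 417.2 + 207.1 = 624.3
R = 210.1 / 624.3 = 0.3365

0.3365


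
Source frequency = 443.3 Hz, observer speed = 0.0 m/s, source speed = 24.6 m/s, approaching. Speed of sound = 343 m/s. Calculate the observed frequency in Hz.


Given values:
  f_s = 443.3 Hz, v_o = 0.0 m/s, v_s = 24.6 m/s
  Direction: approaching
Formula: f_o = f_s * (c + v_o) / (c - v_s)
Numerator: c + v_o = 343 + 0.0 = 343.0
Denominator: c - v_s = 343 - 24.6 = 318.4
f_o = 443.3 * 343.0 / 318.4 = 477.55

477.55 Hz


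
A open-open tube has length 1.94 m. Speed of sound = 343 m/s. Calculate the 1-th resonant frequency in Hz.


Given values:
  Tube type: open-open, L = 1.94 m, c = 343 m/s, n = 1
Formula: f_n = n * c / (2 * L)
Compute 2 * L = 2 * 1.94 = 3.88
f = 1 * 343 / 3.88
f = 88.4

88.4 Hz


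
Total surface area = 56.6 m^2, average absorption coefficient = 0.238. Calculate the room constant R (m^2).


Given values:
  S = 56.6 m^2, alpha = 0.238
Formula: R = S * alpha / (1 - alpha)
Numerator: 56.6 * 0.238 = 13.4708
Denominator: 1 - 0.238 = 0.762
R = 13.4708 / 0.762 = 17.68

17.68 m^2


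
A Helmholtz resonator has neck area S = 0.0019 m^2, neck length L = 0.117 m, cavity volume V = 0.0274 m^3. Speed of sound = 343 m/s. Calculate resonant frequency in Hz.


Given values:
  S = 0.0019 m^2, L = 0.117 m, V = 0.0274 m^3, c = 343 m/s
Formula: f = (c / (2*pi)) * sqrt(S / (V * L))
Compute V * L = 0.0274 * 0.117 = 0.0032058
Compute S / (V * L) = 0.0019 / 0.0032058 = 0.5927
Compute sqrt(0.5927) = 0.76987
Compute c / (2*pi) = 343 / 6.283185 = 54.590148
f = 54.590148 * 0.76987 = 42.03

42.03 Hz


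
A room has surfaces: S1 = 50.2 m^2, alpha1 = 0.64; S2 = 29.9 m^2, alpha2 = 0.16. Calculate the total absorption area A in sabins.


Given surfaces:
  Surface 1: 50.2 * 0.64 = 32.128
  Surface 2: 29.9 * 0.16 = 4.784
Formula: A = sum(Si * alpha_i)
A = 32.128 + 4.784
A = 36.91

36.91 sabins


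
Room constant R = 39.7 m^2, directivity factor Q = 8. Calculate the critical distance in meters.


Given values:
  R = 39.7 m^2, Q = 8
Formula: d_c = 0.141 * sqrt(Q * R)
Compute Q * R = 8 * 39.7 = 317.6
Compute sqrt(317.6) = 17.8213
d_c = 0.141 * 17.8213 = 2.513

2.513 m


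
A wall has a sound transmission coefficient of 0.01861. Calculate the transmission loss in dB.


Given values:
  tau = 0.01861
Formula: TL = 10 * log10(1 / tau)
Compute 1 / tau = 1 / 0.01861 = 53.7346
Compute log10(53.7346) = 1.730254
TL = 10 * 1.730254 = 17.3

17.3 dB


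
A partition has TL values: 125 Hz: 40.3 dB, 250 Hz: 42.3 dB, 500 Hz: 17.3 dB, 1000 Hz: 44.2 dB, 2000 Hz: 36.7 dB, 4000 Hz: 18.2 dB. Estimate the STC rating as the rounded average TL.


Given TL values at each frequency:
  125 Hz: 40.3 dB
  250 Hz: 42.3 dB
  500 Hz: 17.3 dB
  1000 Hz: 44.2 dB
  2000 Hz: 36.7 dB
  4000 Hz: 18.2 dB
Formula: STC ~ round(average of TL values)
Sum = 40.3 + 42.3 + 17.3 + 44.2 + 36.7 + 18.2 = 199.0
Average = 199.0 / 6 = 33.17
Rounded: 33

33


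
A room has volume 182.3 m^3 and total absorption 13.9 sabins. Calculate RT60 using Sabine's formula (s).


Given values:
  V = 182.3 m^3
  A = 13.9 sabins
Formula: RT60 = 0.161 * V / A
Numerator: 0.161 * 182.3 = 29.3503
RT60 = 29.3503 / 13.9 = 2.112

2.112 s


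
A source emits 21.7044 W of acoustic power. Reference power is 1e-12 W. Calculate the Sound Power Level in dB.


Given values:
  W = 21.7044 W
  W_ref = 1e-12 W
Formula: SWL = 10 * log10(W / W_ref)
Compute ratio: W / W_ref = 21704400000000
Compute log10: log10(21704400000000) = 13.336548
Multiply: SWL = 10 * 13.336548 = 133.37

133.37 dB


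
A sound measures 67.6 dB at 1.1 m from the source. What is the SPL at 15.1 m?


Given values:
  SPL1 = 67.6 dB, r1 = 1.1 m, r2 = 15.1 m
Formula: SPL2 = SPL1 - 20 * log10(r2 / r1)
Compute ratio: r2 / r1 = 15.1 / 1.1 = 13.7273
Compute log10: log10(13.7273) = 1.137585
Compute drop: 20 * 1.137585 = 22.7517
SPL2 = 67.6 - 22.7517 = 44.85

44.85 dB


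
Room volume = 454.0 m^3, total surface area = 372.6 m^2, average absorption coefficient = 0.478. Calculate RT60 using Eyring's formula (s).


Given values:
  V = 454.0 m^3, S = 372.6 m^2, alpha = 0.478
Formula: RT60 = 0.161 * V / (-S * ln(1 - alpha))
Compute ln(1 - 0.478) = ln(0.522) = -0.650088
Denominator: -372.6 * -0.650088 = 242.2228
Numerator: 0.161 * 454.0 = 73.094
RT60 = 73.094 / 242.2228 = 0.302

0.302 s


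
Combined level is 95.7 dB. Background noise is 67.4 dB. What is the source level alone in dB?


Given values:
  L_total = 95.7 dB, L_bg = 67.4 dB
Formula: L_source = 10 * log10(10^(L_total/10) - 10^(L_bg/10))
Convert to linear:
  10^(95.7/10) = 3715352290.9717
  10^(67.4/10) = 5495408.7386
Difference: 3715352290.9717 - 5495408.7386 = 3709856882.2331
L_source = 10 * log10(3709856882.2331) = 95.69

95.69 dB


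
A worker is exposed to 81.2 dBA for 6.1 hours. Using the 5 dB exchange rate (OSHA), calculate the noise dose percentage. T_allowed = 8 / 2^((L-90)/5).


Given values:
  L = 81.2 dBA, T = 6.1 hours
Formula: T_allowed = 8 / 2^((L - 90) / 5)
Compute exponent: (81.2 - 90) / 5 = -1.76
Compute 2^(-1.76) = 0.295248
T_allowed = 8 / 0.295248 = 27.095865 hours
Dose = (T / T_allowed) * 100
Dose = (6.1 / 27.095865) * 100 = 22.51

22.51 %


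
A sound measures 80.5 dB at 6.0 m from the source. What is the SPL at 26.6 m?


Given values:
  SPL1 = 80.5 dB, r1 = 6.0 m, r2 = 26.6 m
Formula: SPL2 = SPL1 - 20 * log10(r2 / r1)
Compute ratio: r2 / r1 = 26.6 / 6.0 = 4.4333
Compute log10: log10(4.4333) = 0.646727
Compute drop: 20 * 0.646727 = 12.9345
SPL2 = 80.5 - 12.9345 = 67.57

67.57 dB


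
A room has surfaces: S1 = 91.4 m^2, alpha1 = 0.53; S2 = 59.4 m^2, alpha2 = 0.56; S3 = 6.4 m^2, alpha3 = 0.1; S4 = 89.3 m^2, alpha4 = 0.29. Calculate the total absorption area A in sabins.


Given surfaces:
  Surface 1: 91.4 * 0.53 = 48.442
  Surface 2: 59.4 * 0.56 = 33.264
  Surface 3: 6.4 * 0.1 = 0.64
  Surface 4: 89.3 * 0.29 = 25.897
Formula: A = sum(Si * alpha_i)
A = 48.442 + 33.264 + 0.64 + 25.897
A = 108.24

108.24 sabins


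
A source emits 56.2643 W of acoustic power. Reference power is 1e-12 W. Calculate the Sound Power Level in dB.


Given values:
  W = 56.2643 W
  W_ref = 1e-12 W
Formula: SWL = 10 * log10(W / W_ref)
Compute ratio: W / W_ref = 56264300000000
Compute log10: log10(56264300000000) = 13.750233
Multiply: SWL = 10 * 13.750233 = 137.5

137.5 dB


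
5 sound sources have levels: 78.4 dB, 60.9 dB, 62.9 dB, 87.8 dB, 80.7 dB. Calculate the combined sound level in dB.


Formula: L_total = 10 * log10( sum(10^(Li/10)) )
  Source 1: 10^(78.4/10) = 69183097.0919
  Source 2: 10^(60.9/10) = 1230268.7708
  Source 3: 10^(62.9/10) = 1949844.5998
  Source 4: 10^(87.8/10) = 602559586.0744
  Source 5: 10^(80.7/10) = 117489755.494
Sum of linear values = 792412552.0309
L_total = 10 * log10(792412552.0309) = 88.99

88.99 dB


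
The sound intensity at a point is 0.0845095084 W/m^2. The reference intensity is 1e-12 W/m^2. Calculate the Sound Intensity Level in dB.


Given values:
  I = 0.0845095084 W/m^2
  I_ref = 1e-12 W/m^2
Formula: SIL = 10 * log10(I / I_ref)
Compute ratio: I / I_ref = 84509508400
Compute log10: log10(84509508400) = 10.926906
Multiply: SIL = 10 * 10.926906 = 109.27

109.27 dB


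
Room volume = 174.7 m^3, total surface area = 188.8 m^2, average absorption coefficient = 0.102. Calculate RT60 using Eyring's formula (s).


Given values:
  V = 174.7 m^3, S = 188.8 m^2, alpha = 0.102
Formula: RT60 = 0.161 * V / (-S * ln(1 - alpha))
Compute ln(1 - 0.102) = ln(0.898) = -0.107585
Denominator: -188.8 * -0.107585 = 20.312
Numerator: 0.161 * 174.7 = 28.1267
RT60 = 28.1267 / 20.312 = 1.385

1.385 s


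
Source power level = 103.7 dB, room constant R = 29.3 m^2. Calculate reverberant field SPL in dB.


Given values:
  Lw = 103.7 dB, R = 29.3 m^2
Formula: SPL = Lw + 10 * log10(4 / R)
Compute 4 / R = 4 / 29.3 = 0.136519
Compute 10 * log10(0.136519) = -8.6481
SPL = 103.7 + (-8.6481) = 95.05

95.05 dB


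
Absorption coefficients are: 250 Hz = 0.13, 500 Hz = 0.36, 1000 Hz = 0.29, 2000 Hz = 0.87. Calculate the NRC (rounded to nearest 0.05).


Given values:
  a_250 = 0.13, a_500 = 0.36
  a_1000 = 0.29, a_2000 = 0.87
Formula: NRC = (a250 + a500 + a1000 + a2000) / 4
Sum = 0.13 + 0.36 + 0.29 + 0.87 = 1.65
NRC = 1.65 / 4 = 0.4125
Rounded to nearest 0.05: 0.4

0.4


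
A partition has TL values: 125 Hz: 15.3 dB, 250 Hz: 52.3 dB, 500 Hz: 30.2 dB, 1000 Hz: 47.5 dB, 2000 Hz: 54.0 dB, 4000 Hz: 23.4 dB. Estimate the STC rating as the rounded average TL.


Given TL values at each frequency:
  125 Hz: 15.3 dB
  250 Hz: 52.3 dB
  500 Hz: 30.2 dB
  1000 Hz: 47.5 dB
  2000 Hz: 54.0 dB
  4000 Hz: 23.4 dB
Formula: STC ~ round(average of TL values)
Sum = 15.3 + 52.3 + 30.2 + 47.5 + 54.0 + 23.4 = 222.7
Average = 222.7 / 6 = 37.12
Rounded: 37

37


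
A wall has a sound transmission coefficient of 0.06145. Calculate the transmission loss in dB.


Given values:
  tau = 0.06145
Formula: TL = 10 * log10(1 / tau)
Compute 1 / tau = 1 / 0.06145 = 16.2734
Compute log10(16.2734) = 1.211478
TL = 10 * 1.211478 = 12.11

12.11 dB


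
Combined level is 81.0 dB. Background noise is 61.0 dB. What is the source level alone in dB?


Given values:
  L_total = 81.0 dB, L_bg = 61.0 dB
Formula: L_source = 10 * log10(10^(L_total/10) - 10^(L_bg/10))
Convert to linear:
  10^(81.0/10) = 125892541.1794
  10^(61.0/10) = 1258925.4118
Difference: 125892541.1794 - 1258925.4118 = 124633615.7676
L_source = 10 * log10(124633615.7676) = 80.96

80.96 dB


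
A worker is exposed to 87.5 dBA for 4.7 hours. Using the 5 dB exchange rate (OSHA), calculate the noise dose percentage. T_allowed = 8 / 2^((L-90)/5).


Given values:
  L = 87.5 dBA, T = 4.7 hours
Formula: T_allowed = 8 / 2^((L - 90) / 5)
Compute exponent: (87.5 - 90) / 5 = -0.5
Compute 2^(-0.5) = 0.707107
T_allowed = 8 / 0.707107 = 11.313705 hours
Dose = (T / T_allowed) * 100
Dose = (4.7 / 11.313705) * 100 = 41.54

41.54 %


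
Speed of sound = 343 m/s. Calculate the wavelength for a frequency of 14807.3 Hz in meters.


Given values:
  c = 343 m/s, f = 14807.3 Hz
Formula: lambda = c / f
lambda = 343 / 14807.3
lambda = 0.0232

0.0232 m


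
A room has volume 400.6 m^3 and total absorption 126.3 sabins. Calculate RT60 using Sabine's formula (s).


Given values:
  V = 400.6 m^3
  A = 126.3 sabins
Formula: RT60 = 0.161 * V / A
Numerator: 0.161 * 400.6 = 64.4966
RT60 = 64.4966 / 126.3 = 0.511

0.511 s


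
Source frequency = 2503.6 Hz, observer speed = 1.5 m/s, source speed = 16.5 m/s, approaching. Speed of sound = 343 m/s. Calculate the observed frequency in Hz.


Given values:
  f_s = 2503.6 Hz, v_o = 1.5 m/s, v_s = 16.5 m/s
  Direction: approaching
Formula: f_o = f_s * (c + v_o) / (c - v_s)
Numerator: c + v_o = 343 + 1.5 = 344.5
Denominator: c - v_s = 343 - 16.5 = 326.5
f_o = 2503.6 * 344.5 / 326.5 = 2641.62

2641.62 Hz


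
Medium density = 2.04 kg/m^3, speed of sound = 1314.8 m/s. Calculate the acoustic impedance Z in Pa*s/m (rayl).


Given values:
  rho = 2.04 kg/m^3
  c = 1314.8 m/s
Formula: Z = rho * c
Z = 2.04 * 1314.8
Z = 2682.19

2682.19 rayl


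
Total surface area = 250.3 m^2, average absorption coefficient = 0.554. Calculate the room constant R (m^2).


Given values:
  S = 250.3 m^2, alpha = 0.554
Formula: R = S * alpha / (1 - alpha)
Numerator: 250.3 * 0.554 = 138.6662
Denominator: 1 - 0.554 = 0.446
R = 138.6662 / 0.446 = 310.91

310.91 m^2


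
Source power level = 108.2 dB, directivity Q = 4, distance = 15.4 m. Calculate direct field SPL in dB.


Given values:
  Lw = 108.2 dB, Q = 4, r = 15.4 m
Formula: SPL = Lw + 10 * log10(Q / (4 * pi * r^2))
Compute 4 * pi * r^2 = 4 * pi * 15.4^2 = 2980.2405
Compute Q / denom = 4 / 2980.2405 = 0.00134217
Compute 10 * log10(0.00134217) = -28.7219
SPL = 108.2 + (-28.7219) = 79.48

79.48 dB


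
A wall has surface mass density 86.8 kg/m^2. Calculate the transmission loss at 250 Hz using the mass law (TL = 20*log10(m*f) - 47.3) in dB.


Given values:
  m = 86.8 kg/m^2, f = 250 Hz
Formula: TL = 20 * log10(m * f) - 47.3
Compute m * f = 86.8 * 250 = 21700.0
Compute log10(21700.0) = 4.33646
Compute 20 * 4.33646 = 86.7292
TL = 86.7292 - 47.3 = 39.43

39.43 dB


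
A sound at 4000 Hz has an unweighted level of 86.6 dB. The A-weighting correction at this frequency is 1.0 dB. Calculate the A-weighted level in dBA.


Given values:
  SPL = 86.6 dB
  A-weighting at 4000 Hz = 1.0 dB
Formula: L_A = SPL + A_weight
L_A = 86.6 + (1.0)
L_A = 87.6

87.6 dBA


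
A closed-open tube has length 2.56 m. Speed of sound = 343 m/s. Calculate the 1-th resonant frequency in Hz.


Given values:
  Tube type: closed-open, L = 2.56 m, c = 343 m/s, n = 1
Formula: f_n = (2n - 1) * c / (4 * L)
Compute 2n - 1 = 2*1 - 1 = 1
Compute 4 * L = 4 * 2.56 = 10.24
f = 1 * 343 / 10.24
f = 33.5

33.5 Hz


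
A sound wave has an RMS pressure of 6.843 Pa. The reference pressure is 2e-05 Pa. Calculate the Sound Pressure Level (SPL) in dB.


Given values:
  p = 6.843 Pa
  p_ref = 2e-05 Pa
Formula: SPL = 20 * log10(p / p_ref)
Compute ratio: p / p_ref = 6.843 / 2e-05 = 342150
Compute log10: log10(342150) = 5.534217
Multiply: SPL = 20 * 5.534217 = 110.68

110.68 dB


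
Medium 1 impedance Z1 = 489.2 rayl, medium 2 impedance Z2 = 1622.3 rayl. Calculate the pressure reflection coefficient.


Given values:
  Z1 = 489.2 rayl, Z2 = 1622.3 rayl
Formula: R = (Z2 - Z1) / (Z2 + Z1)
Numerator: Z2 - Z1 = 1622.3 - 489.2 = 1133.1
Denominator: Z2 + Z1 = 1622.3 + 489.2 = 2111.5
R = 1133.1 / 2111.5 = 0.5366

0.5366


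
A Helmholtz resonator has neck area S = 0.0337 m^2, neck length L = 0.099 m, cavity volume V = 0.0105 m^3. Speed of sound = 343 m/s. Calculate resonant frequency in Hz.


Given values:
  S = 0.0337 m^2, L = 0.099 m, V = 0.0105 m^3, c = 343 m/s
Formula: f = (c / (2*pi)) * sqrt(S / (V * L))
Compute V * L = 0.0105 * 0.099 = 0.0010395
Compute S / (V * L) = 0.0337 / 0.0010395 = 32.4194
Compute sqrt(32.4194) = 5.693804
Compute c / (2*pi) = 343 / 6.283185 = 54.590148
f = 54.590148 * 5.693804 = 310.83

310.83 Hz


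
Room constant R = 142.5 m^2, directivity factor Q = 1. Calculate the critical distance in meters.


Given values:
  R = 142.5 m^2, Q = 1
Formula: d_c = 0.141 * sqrt(Q * R)
Compute Q * R = 1 * 142.5 = 142.5
Compute sqrt(142.5) = 11.9373
d_c = 0.141 * 11.9373 = 1.683

1.683 m


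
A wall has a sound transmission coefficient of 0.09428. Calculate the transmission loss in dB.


Given values:
  tau = 0.09428
Formula: TL = 10 * log10(1 / tau)
Compute 1 / tau = 1 / 0.09428 = 10.6067
Compute log10(10.6067) = 1.02558
TL = 10 * 1.02558 = 10.26

10.26 dB


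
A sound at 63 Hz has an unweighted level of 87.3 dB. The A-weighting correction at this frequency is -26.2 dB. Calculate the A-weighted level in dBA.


Given values:
  SPL = 87.3 dB
  A-weighting at 63 Hz = -26.2 dB
Formula: L_A = SPL + A_weight
L_A = 87.3 + (-26.2)
L_A = 61.1

61.1 dBA


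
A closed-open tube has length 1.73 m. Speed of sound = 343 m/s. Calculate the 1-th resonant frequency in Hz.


Given values:
  Tube type: closed-open, L = 1.73 m, c = 343 m/s, n = 1
Formula: f_n = (2n - 1) * c / (4 * L)
Compute 2n - 1 = 2*1 - 1 = 1
Compute 4 * L = 4 * 1.73 = 6.92
f = 1 * 343 / 6.92
f = 49.57

49.57 Hz


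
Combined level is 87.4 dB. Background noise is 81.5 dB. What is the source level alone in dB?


Given values:
  L_total = 87.4 dB, L_bg = 81.5 dB
Formula: L_source = 10 * log10(10^(L_total/10) - 10^(L_bg/10))
Convert to linear:
  10^(87.4/10) = 549540873.8576
  10^(81.5/10) = 141253754.4623
Difference: 549540873.8576 - 141253754.4623 = 408287119.3953
L_source = 10 * log10(408287119.3953) = 86.11

86.11 dB


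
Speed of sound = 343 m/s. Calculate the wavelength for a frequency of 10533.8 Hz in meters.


Given values:
  c = 343 m/s, f = 10533.8 Hz
Formula: lambda = c / f
lambda = 343 / 10533.8
lambda = 0.0326

0.0326 m


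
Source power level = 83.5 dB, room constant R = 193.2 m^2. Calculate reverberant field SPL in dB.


Given values:
  Lw = 83.5 dB, R = 193.2 m^2
Formula: SPL = Lw + 10 * log10(4 / R)
Compute 4 / R = 4 / 193.2 = 0.020704
Compute 10 * log10(0.020704) = -16.8395
SPL = 83.5 + (-16.8395) = 66.66

66.66 dB


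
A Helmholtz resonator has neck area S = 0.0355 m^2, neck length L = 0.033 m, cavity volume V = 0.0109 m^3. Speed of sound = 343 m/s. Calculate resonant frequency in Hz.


Given values:
  S = 0.0355 m^2, L = 0.033 m, V = 0.0109 m^3, c = 343 m/s
Formula: f = (c / (2*pi)) * sqrt(S / (V * L))
Compute V * L = 0.0109 * 0.033 = 0.0003597
Compute S / (V * L) = 0.0355 / 0.0003597 = 98.6934
Compute sqrt(98.6934) = 9.934455
Compute c / (2*pi) = 343 / 6.283185 = 54.590148
f = 54.590148 * 9.934455 = 542.32

542.32 Hz


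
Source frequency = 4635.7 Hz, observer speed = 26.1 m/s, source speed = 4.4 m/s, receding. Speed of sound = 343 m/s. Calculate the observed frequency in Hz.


Given values:
  f_s = 4635.7 Hz, v_o = 26.1 m/s, v_s = 4.4 m/s
  Direction: receding
Formula: f_o = f_s * (c - v_o) / (c + v_s)
Numerator: c - v_o = 343 - 26.1 = 316.9
Denominator: c + v_s = 343 + 4.4 = 347.4
f_o = 4635.7 * 316.9 / 347.4 = 4228.71

4228.71 Hz


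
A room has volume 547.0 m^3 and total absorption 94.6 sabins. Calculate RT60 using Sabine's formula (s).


Given values:
  V = 547.0 m^3
  A = 94.6 sabins
Formula: RT60 = 0.161 * V / A
Numerator: 0.161 * 547.0 = 88.067
RT60 = 88.067 / 94.6 = 0.931

0.931 s


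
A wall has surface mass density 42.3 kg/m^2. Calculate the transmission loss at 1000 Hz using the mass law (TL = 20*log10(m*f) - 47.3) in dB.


Given values:
  m = 42.3 kg/m^2, f = 1000 Hz
Formula: TL = 20 * log10(m * f) - 47.3
Compute m * f = 42.3 * 1000 = 42300.0
Compute log10(42300.0) = 4.62634
Compute 20 * 4.62634 = 92.5268
TL = 92.5268 - 47.3 = 45.23

45.23 dB


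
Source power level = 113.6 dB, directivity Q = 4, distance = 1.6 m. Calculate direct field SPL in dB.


Given values:
  Lw = 113.6 dB, Q = 4, r = 1.6 m
Formula: SPL = Lw + 10 * log10(Q / (4 * pi * r^2))
Compute 4 * pi * r^2 = 4 * pi * 1.6^2 = 32.1699
Compute Q / denom = 4 / 32.1699 = 0.12433983
Compute 10 * log10(0.12433983) = -9.0539
SPL = 113.6 + (-9.0539) = 104.55

104.55 dB


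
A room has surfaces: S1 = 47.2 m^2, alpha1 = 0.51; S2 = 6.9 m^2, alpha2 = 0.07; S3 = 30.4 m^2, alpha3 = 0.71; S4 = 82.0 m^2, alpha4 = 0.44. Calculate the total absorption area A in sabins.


Given surfaces:
  Surface 1: 47.2 * 0.51 = 24.072
  Surface 2: 6.9 * 0.07 = 0.483
  Surface 3: 30.4 * 0.71 = 21.584
  Surface 4: 82.0 * 0.44 = 36.08
Formula: A = sum(Si * alpha_i)
A = 24.072 + 0.483 + 21.584 + 36.08
A = 82.22

82.22 sabins


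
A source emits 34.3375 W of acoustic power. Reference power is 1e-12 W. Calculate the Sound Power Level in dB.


Given values:
  W = 34.3375 W
  W_ref = 1e-12 W
Formula: SWL = 10 * log10(W / W_ref)
Compute ratio: W / W_ref = 34337500000000
Compute log10: log10(34337500000000) = 13.535769
Multiply: SWL = 10 * 13.535769 = 135.36

135.36 dB


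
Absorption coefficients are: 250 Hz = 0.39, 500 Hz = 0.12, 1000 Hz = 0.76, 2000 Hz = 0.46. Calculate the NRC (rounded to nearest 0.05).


Given values:
  a_250 = 0.39, a_500 = 0.12
  a_1000 = 0.76, a_2000 = 0.46
Formula: NRC = (a250 + a500 + a1000 + a2000) / 4
Sum = 0.39 + 0.12 + 0.76 + 0.46 = 1.73
NRC = 1.73 / 4 = 0.4325
Rounded to nearest 0.05: 0.45

0.45


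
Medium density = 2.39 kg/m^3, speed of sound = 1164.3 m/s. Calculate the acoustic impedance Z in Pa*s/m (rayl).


Given values:
  rho = 2.39 kg/m^3
  c = 1164.3 m/s
Formula: Z = rho * c
Z = 2.39 * 1164.3
Z = 2782.68

2782.68 rayl


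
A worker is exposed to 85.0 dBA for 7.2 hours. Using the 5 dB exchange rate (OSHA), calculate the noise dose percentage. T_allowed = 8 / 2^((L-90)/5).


Given values:
  L = 85.0 dBA, T = 7.2 hours
Formula: T_allowed = 8 / 2^((L - 90) / 5)
Compute exponent: (85.0 - 90) / 5 = -1.0
Compute 2^(-1.0) = 0.5
T_allowed = 8 / 0.5 = 16.0 hours
Dose = (T / T_allowed) * 100
Dose = (7.2 / 16.0) * 100 = 45.0

45.0 %


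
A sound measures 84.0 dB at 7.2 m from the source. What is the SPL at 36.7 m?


Given values:
  SPL1 = 84.0 dB, r1 = 7.2 m, r2 = 36.7 m
Formula: SPL2 = SPL1 - 20 * log10(r2 / r1)
Compute ratio: r2 / r1 = 36.7 / 7.2 = 5.0972
Compute log10: log10(5.0972) = 0.707332
Compute drop: 20 * 0.707332 = 14.1466
SPL2 = 84.0 - 14.1466 = 69.85

69.85 dB


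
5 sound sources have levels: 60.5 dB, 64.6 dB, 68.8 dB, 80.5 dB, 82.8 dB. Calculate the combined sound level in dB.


Formula: L_total = 10 * log10( sum(10^(Li/10)) )
  Source 1: 10^(60.5/10) = 1122018.4543
  Source 2: 10^(64.6/10) = 2884031.5031
  Source 3: 10^(68.8/10) = 7585775.7503
  Source 4: 10^(80.5/10) = 112201845.4302
  Source 5: 10^(82.8/10) = 190546071.7963
Sum of linear values = 314339742.9342
L_total = 10 * log10(314339742.9342) = 84.97

84.97 dB


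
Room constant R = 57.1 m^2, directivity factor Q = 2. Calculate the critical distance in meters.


Given values:
  R = 57.1 m^2, Q = 2
Formula: d_c = 0.141 * sqrt(Q * R)
Compute Q * R = 2 * 57.1 = 114.2
Compute sqrt(114.2) = 10.6864
d_c = 0.141 * 10.6864 = 1.507

1.507 m


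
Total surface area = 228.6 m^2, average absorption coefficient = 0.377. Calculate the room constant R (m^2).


Given values:
  S = 228.6 m^2, alpha = 0.377
Formula: R = S * alpha / (1 - alpha)
Numerator: 228.6 * 0.377 = 86.1822
Denominator: 1 - 0.377 = 0.623
R = 86.1822 / 0.623 = 138.33

138.33 m^2


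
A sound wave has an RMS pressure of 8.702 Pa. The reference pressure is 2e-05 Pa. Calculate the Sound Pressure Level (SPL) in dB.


Given values:
  p = 8.702 Pa
  p_ref = 2e-05 Pa
Formula: SPL = 20 * log10(p / p_ref)
Compute ratio: p / p_ref = 8.702 / 2e-05 = 435100
Compute log10: log10(435100) = 5.638589
Multiply: SPL = 20 * 5.638589 = 112.77

112.77 dB


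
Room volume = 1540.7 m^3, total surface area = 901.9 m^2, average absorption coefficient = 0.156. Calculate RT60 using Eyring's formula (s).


Given values:
  V = 1540.7 m^3, S = 901.9 m^2, alpha = 0.156
Formula: RT60 = 0.161 * V / (-S * ln(1 - alpha))
Compute ln(1 - 0.156) = ln(0.844) = -0.169603
Denominator: -901.9 * -0.169603 = 152.9649
Numerator: 0.161 * 1540.7 = 248.0527
RT60 = 248.0527 / 152.9649 = 1.622

1.622 s


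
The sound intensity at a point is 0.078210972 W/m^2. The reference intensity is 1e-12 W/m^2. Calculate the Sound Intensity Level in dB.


Given values:
  I = 0.078210972 W/m^2
  I_ref = 1e-12 W/m^2
Formula: SIL = 10 * log10(I / I_ref)
Compute ratio: I / I_ref = 78210972000
Compute log10: log10(78210972000) = 10.893268
Multiply: SIL = 10 * 10.893268 = 108.93

108.93 dB


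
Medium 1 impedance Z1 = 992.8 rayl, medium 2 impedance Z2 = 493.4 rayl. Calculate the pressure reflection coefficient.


Given values:
  Z1 = 992.8 rayl, Z2 = 493.4 rayl
Formula: R = (Z2 - Z1) / (Z2 + Z1)
Numerator: Z2 - Z1 = 493.4 - 992.8 = -499.4
Denominator: Z2 + Z1 = 493.4 + 992.8 = 1486.2
R = -499.4 / 1486.2 = -0.336

-0.336


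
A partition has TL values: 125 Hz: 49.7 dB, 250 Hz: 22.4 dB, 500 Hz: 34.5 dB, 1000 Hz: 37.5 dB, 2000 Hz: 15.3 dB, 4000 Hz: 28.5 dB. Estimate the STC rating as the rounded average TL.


Given TL values at each frequency:
  125 Hz: 49.7 dB
  250 Hz: 22.4 dB
  500 Hz: 34.5 dB
  1000 Hz: 37.5 dB
  2000 Hz: 15.3 dB
  4000 Hz: 28.5 dB
Formula: STC ~ round(average of TL values)
Sum = 49.7 + 22.4 + 34.5 + 37.5 + 15.3 + 28.5 = 187.9
Average = 187.9 / 6 = 31.32
Rounded: 31

31


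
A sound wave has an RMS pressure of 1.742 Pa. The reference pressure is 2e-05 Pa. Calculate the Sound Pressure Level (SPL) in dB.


Given values:
  p = 1.742 Pa
  p_ref = 2e-05 Pa
Formula: SPL = 20 * log10(p / p_ref)
Compute ratio: p / p_ref = 1.742 / 2e-05 = 87100
Compute log10: log10(87100) = 4.940018
Multiply: SPL = 20 * 4.940018 = 98.8

98.8 dB


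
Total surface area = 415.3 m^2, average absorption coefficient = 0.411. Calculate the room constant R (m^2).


Given values:
  S = 415.3 m^2, alpha = 0.411
Formula: R = S * alpha / (1 - alpha)
Numerator: 415.3 * 0.411 = 170.6883
Denominator: 1 - 0.411 = 0.589
R = 170.6883 / 0.589 = 289.79

289.79 m^2


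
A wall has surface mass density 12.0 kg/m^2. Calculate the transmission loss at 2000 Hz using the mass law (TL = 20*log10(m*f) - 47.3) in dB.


Given values:
  m = 12.0 kg/m^2, f = 2000 Hz
Formula: TL = 20 * log10(m * f) - 47.3
Compute m * f = 12.0 * 2000 = 24000.0
Compute log10(24000.0) = 4.380211
Compute 20 * 4.380211 = 87.6042
TL = 87.6042 - 47.3 = 40.3

40.3 dB


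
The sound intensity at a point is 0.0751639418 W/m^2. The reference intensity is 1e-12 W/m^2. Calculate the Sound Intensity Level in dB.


Given values:
  I = 0.0751639418 W/m^2
  I_ref = 1e-12 W/m^2
Formula: SIL = 10 * log10(I / I_ref)
Compute ratio: I / I_ref = 75163941800
Compute log10: log10(75163941800) = 10.87601
Multiply: SIL = 10 * 10.87601 = 108.76

108.76 dB


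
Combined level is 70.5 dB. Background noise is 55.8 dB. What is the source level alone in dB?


Given values:
  L_total = 70.5 dB, L_bg = 55.8 dB
Formula: L_source = 10 * log10(10^(L_total/10) - 10^(L_bg/10))
Convert to linear:
  10^(70.5/10) = 11220184.543
  10^(55.8/10) = 380189.3963
Difference: 11220184.543 - 380189.3963 = 10839995.1467
L_source = 10 * log10(10839995.1467) = 70.35

70.35 dB


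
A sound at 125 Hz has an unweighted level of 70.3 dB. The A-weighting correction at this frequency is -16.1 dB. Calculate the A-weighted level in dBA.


Given values:
  SPL = 70.3 dB
  A-weighting at 125 Hz = -16.1 dB
Formula: L_A = SPL + A_weight
L_A = 70.3 + (-16.1)
L_A = 54.2

54.2 dBA


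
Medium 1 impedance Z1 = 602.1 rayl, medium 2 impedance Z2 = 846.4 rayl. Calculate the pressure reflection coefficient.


Given values:
  Z1 = 602.1 rayl, Z2 = 846.4 rayl
Formula: R = (Z2 - Z1) / (Z2 + Z1)
Numerator: Z2 - Z1 = 846.4 - 602.1 = 244.3
Denominator: Z2 + Z1 = 846.4 + 602.1 = 1448.5
R = 244.3 / 1448.5 = 0.1687

0.1687


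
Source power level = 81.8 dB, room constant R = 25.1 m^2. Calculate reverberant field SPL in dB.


Given values:
  Lw = 81.8 dB, R = 25.1 m^2
Formula: SPL = Lw + 10 * log10(4 / R)
Compute 4 / R = 4 / 25.1 = 0.159363
Compute 10 * log10(0.159363) = -7.9761
SPL = 81.8 + (-7.9761) = 73.82

73.82 dB


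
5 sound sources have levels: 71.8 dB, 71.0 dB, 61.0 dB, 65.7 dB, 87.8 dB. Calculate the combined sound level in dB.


Formula: L_total = 10 * log10( sum(10^(Li/10)) )
  Source 1: 10^(71.8/10) = 15135612.4844
  Source 2: 10^(71.0/10) = 12589254.1179
  Source 3: 10^(61.0/10) = 1258925.4118
  Source 4: 10^(65.7/10) = 3715352.291
  Source 5: 10^(87.8/10) = 602559586.0744
Sum of linear values = 635258730.3795
L_total = 10 * log10(635258730.3795) = 88.03

88.03 dB


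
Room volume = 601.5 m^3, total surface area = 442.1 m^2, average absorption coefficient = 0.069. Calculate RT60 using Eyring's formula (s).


Given values:
  V = 601.5 m^3, S = 442.1 m^2, alpha = 0.069
Formula: RT60 = 0.161 * V / (-S * ln(1 - alpha))
Compute ln(1 - 0.069) = ln(0.931) = -0.071496
Denominator: -442.1 * -0.071496 = 31.6084
Numerator: 0.161 * 601.5 = 96.8415
RT60 = 96.8415 / 31.6084 = 3.064

3.064 s


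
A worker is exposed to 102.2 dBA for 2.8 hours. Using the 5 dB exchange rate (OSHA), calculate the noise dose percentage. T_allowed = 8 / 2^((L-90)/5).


Given values:
  L = 102.2 dBA, T = 2.8 hours
Formula: T_allowed = 8 / 2^((L - 90) / 5)
Compute exponent: (102.2 - 90) / 5 = 2.44
Compute 2^(2.44) = 5.426417
T_allowed = 8 / 5.426417 = 1.474269 hours
Dose = (T / T_allowed) * 100
Dose = (2.8 / 1.474269) * 100 = 189.92

189.92 %


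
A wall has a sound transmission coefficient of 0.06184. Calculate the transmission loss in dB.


Given values:
  tau = 0.06184
Formula: TL = 10 * log10(1 / tau)
Compute 1 / tau = 1 / 0.06184 = 16.1708
Compute log10(16.1708) = 1.208732
TL = 10 * 1.208732 = 12.09

12.09 dB


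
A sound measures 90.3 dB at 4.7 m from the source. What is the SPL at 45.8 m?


Given values:
  SPL1 = 90.3 dB, r1 = 4.7 m, r2 = 45.8 m
Formula: SPL2 = SPL1 - 20 * log10(r2 / r1)
Compute ratio: r2 / r1 = 45.8 / 4.7 = 9.7447
Compute log10: log10(9.7447) = 0.988768
Compute drop: 20 * 0.988768 = 19.7754
SPL2 = 90.3 - 19.7754 = 70.52

70.52 dB
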